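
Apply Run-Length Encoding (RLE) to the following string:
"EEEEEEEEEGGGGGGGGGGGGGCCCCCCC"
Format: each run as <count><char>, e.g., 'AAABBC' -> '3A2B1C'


Scanning runs left to right:
  i=0: run of 'E' x 9 -> '9E'
  i=9: run of 'G' x 13 -> '13G'
  i=22: run of 'C' x 7 -> '7C'

RLE = 9E13G7C


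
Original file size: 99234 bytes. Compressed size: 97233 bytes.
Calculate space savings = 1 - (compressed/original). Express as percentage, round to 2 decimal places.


ratio = compressed/original = 97233/99234 = 0.979836
savings = 1 - ratio = 1 - 0.979836 = 0.020164
as a percentage: 0.020164 * 100 = 2.02%

Space savings = 1 - 97233/99234 = 2.02%


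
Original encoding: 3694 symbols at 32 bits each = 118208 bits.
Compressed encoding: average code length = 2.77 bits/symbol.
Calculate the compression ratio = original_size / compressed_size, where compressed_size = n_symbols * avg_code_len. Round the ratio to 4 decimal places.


original_size = n_symbols * orig_bits = 3694 * 32 = 118208 bits
compressed_size = n_symbols * avg_code_len = 3694 * 2.77 = 10232.38 bits
ratio = original_size / compressed_size = 118208 / 10232.38 = 11.5523

Compression ratio = 11.5523


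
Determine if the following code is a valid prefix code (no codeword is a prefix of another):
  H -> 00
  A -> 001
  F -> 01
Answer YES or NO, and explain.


Checking each pair (does one codeword prefix another?):
  H='00' vs A='001': prefix -- VIOLATION

NO -- this is NOT a valid prefix code. H (00) is a prefix of A (001).


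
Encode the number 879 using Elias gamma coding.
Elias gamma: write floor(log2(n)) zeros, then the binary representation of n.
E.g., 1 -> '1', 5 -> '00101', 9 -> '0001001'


num_bits = floor(log2(879)) + 1 = 10
leading_zeros = num_bits - 1 = 9
binary(879) = 1101101111

Elias gamma(879) = '000000000' + '1101101111' = 0000000001101101111 (19 bits)


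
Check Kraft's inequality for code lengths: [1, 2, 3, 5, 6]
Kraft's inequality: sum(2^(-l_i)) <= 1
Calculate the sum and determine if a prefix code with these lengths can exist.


Sum = 2^(-1) + 2^(-2) + 2^(-3) + 2^(-5) + 2^(-6)
    = 0.5 + 0.25 + 0.125 + 0.03125 + 0.015625
    = 59/64 = 0.921875
Since 0.921875 <= 1, Kraft's inequality IS satisfied.
A prefix code with these lengths CAN exist.

Kraft sum = 0.921875. Satisfied.


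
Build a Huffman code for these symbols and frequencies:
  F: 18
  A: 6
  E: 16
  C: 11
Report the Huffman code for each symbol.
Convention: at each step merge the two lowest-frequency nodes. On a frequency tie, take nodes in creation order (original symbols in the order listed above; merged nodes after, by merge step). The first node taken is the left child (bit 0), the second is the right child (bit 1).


Huffman tree construction:
Step 1: Merge A(6) + C(11) = 17
Step 2: Merge E(16) + (A+C)(17) = 33
Step 3: Merge F(18) + (E+(A+C))(33) = 51
Read each symbol's code off the tree from the root (left child = 0, right child = 1).

Codes:
  F: 0 (length 1)
  A: 110 (length 3)
  E: 10 (length 2)
  C: 111 (length 3)
Average code length: 101/51 = 1.9804 bits/symbol


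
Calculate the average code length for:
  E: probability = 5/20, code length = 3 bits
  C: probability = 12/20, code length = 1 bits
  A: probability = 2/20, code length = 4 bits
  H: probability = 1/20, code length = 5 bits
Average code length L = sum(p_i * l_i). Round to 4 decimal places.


Weighted contributions p_i * l_i:
  E: (5/20) * 3 = 15/20
  C: (12/20) * 1 = 12/20
  A: (2/20) * 4 = 8/20
  H: (1/20) * 5 = 5/20
Sum = (15 + 12 + 8 + 5)/20 = 40/20

L = 40/20 = 2.0000 bits/symbol


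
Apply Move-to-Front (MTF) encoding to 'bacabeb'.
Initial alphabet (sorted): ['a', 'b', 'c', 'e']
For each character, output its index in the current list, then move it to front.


MTF encoding:
'b': index 1 in ['a', 'b', 'c', 'e'] -> ['b', 'a', 'c', 'e']
'a': index 1 in ['b', 'a', 'c', 'e'] -> ['a', 'b', 'c', 'e']
'c': index 2 in ['a', 'b', 'c', 'e'] -> ['c', 'a', 'b', 'e']
'a': index 1 in ['c', 'a', 'b', 'e'] -> ['a', 'c', 'b', 'e']
'b': index 2 in ['a', 'c', 'b', 'e'] -> ['b', 'a', 'c', 'e']
'e': index 3 in ['b', 'a', 'c', 'e'] -> ['e', 'b', 'a', 'c']
'b': index 1 in ['e', 'b', 'a', 'c'] -> ['b', 'e', 'a', 'c']


Output: [1, 1, 2, 1, 2, 3, 1]


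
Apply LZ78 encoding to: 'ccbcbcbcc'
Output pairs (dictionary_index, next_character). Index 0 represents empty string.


LZ78 encoding steps:
Dictionary: {0: ''}
Step 1: w='' (idx 0), next='c' -> output (0, 'c'), add 'c' as idx 1
Step 2: w='c' (idx 1), next='b' -> output (1, 'b'), add 'cb' as idx 2
Step 3: w='cb' (idx 2), next='c' -> output (2, 'c'), add 'cbc' as idx 3
Step 4: w='' (idx 0), next='b' -> output (0, 'b'), add 'b' as idx 4
Step 5: w='c' (idx 1), next='c' -> output (1, 'c'), add 'cc' as idx 5


Encoded: [(0, 'c'), (1, 'b'), (2, 'c'), (0, 'b'), (1, 'c')]


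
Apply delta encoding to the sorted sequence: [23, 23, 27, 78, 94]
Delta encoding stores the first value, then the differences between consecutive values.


First value: 23
Deltas:
  23 - 23 = 0
  27 - 23 = 4
  78 - 27 = 51
  94 - 78 = 16


Delta encoded: [23, 0, 4, 51, 16]


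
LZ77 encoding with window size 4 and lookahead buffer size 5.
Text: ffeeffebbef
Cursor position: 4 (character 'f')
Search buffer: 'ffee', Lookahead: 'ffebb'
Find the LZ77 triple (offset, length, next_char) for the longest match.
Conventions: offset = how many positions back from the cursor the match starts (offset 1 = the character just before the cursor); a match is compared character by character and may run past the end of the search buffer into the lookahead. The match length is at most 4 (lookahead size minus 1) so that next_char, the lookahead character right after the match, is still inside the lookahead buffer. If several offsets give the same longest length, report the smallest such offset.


Try each offset into the search buffer:
  offset=1 (pos 3, char 'e'): match length 0
  offset=2 (pos 2, char 'e'): match length 0
  offset=3 (pos 1, char 'f'): match length 1
  offset=4 (pos 0, char 'f'): match length 3
Longest match has length 3 at offset 4.
next_char = character at position 4 + 3 = 7 -> 'b'

Best match: offset=4, length=3 (matching 'ffe' starting at position 0)
LZ77 triple: (4, 3, 'b')


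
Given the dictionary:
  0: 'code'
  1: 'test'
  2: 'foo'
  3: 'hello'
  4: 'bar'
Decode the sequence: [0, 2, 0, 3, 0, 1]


Look up each index in the dictionary:
  0 -> 'code'
  2 -> 'foo'
  0 -> 'code'
  3 -> 'hello'
  0 -> 'code'
  1 -> 'test'

Decoded: "code foo code hello code test"


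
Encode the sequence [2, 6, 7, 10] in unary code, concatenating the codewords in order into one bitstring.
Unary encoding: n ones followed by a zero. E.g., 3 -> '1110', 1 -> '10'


Encode each number as n ones followed by a terminating 0:
  2 -> 110 (3 bits)
  6 -> 1111110 (7 bits)
  7 -> 11111110 (8 bits)
  10 -> 11111111110 (11 bits)
Total length = 3 + 7 + 8 + 11 = 29 bits.

Unary([2, 6, 7, 10]) = 11011111101111111011111111110 (29 bits)


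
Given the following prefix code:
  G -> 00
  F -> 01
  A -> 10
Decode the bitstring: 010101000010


Decoding step by step:
Bits 01 -> F
Bits 01 -> F
Bits 01 -> F
Bits 00 -> G
Bits 00 -> G
Bits 10 -> A


Decoded message: FFFGGA


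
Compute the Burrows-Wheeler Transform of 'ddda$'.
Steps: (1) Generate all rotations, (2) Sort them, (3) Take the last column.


Rotations (sorted):
  0: $ddda -> last char: a
  1: a$ddd -> last char: d
  2: da$dd -> last char: d
  3: dda$d -> last char: d
  4: ddda$ -> last char: $


BWT = addd$


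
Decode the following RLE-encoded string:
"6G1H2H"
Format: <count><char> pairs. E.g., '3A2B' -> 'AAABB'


Expanding each <count><char> pair:
  6G -> 'GGGGGG'
  1H -> 'H'
  2H -> 'HH'

Decoded = GGGGGGHHH


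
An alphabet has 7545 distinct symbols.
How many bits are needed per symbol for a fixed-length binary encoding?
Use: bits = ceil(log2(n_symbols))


log2(7545) = 12.8813
Bracket: 2^12 = 4096 < 7545 <= 2^13 = 8192
So ceil(log2(7545)) = 13

bits = ceil(log2(7545)) = ceil(12.8813) = 13 bits


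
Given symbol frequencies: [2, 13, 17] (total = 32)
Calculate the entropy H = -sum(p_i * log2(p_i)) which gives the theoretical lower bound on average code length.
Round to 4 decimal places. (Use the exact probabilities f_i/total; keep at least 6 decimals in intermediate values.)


Per-symbol terms -p_i * log2(p_i) with p_i = f_i/32:
  p = 2/32 = 0.062500: log2(p) = -4.000000, -p*log2(p) = 0.250000
  p = 13/32 = 0.406250: log2(p) = -1.299560, -p*log2(p) = 0.527946
  p = 17/32 = 0.531250: log2(p) = -0.912537, -p*log2(p) = 0.484785
H = 0.250000 + 0.527946 + 0.484785 = 1.262731

H = 1.2627 bits/symbol


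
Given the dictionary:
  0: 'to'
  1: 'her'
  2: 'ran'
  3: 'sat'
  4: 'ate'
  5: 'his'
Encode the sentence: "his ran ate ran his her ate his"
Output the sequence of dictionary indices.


Look up each word in the dictionary:
  'his' -> 5
  'ran' -> 2
  'ate' -> 4
  'ran' -> 2
  'his' -> 5
  'her' -> 1
  'ate' -> 4
  'his' -> 5

Encoded: [5, 2, 4, 2, 5, 1, 4, 5]


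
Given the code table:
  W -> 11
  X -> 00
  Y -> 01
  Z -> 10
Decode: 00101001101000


Decoding:
00 -> X
10 -> Z
10 -> Z
01 -> Y
10 -> Z
10 -> Z
00 -> X


Result: XZZYZZX


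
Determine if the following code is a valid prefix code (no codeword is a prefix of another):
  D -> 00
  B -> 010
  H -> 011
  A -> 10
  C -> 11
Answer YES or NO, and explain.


Checking each pair (does one codeword prefix another?):
  D='00' vs B='010': no prefix
  D='00' vs H='011': no prefix
  D='00' vs A='10': no prefix
  D='00' vs C='11': no prefix
  B='010' vs D='00': no prefix
  B='010' vs H='011': no prefix
  B='010' vs A='10': no prefix
  B='010' vs C='11': no prefix
  H='011' vs D='00': no prefix
  H='011' vs B='010': no prefix
  H='011' vs A='10': no prefix
  H='011' vs C='11': no prefix
  A='10' vs D='00': no prefix
  A='10' vs B='010': no prefix
  A='10' vs H='011': no prefix
  A='10' vs C='11': no prefix
  C='11' vs D='00': no prefix
  C='11' vs B='010': no prefix
  C='11' vs H='011': no prefix
  C='11' vs A='10': no prefix
No violation found over all pairs.

YES -- this is a valid prefix code. No codeword is a prefix of any other codeword.


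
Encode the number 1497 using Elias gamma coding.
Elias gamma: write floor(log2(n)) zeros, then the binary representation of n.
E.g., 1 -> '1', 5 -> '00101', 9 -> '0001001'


num_bits = floor(log2(1497)) + 1 = 11
leading_zeros = num_bits - 1 = 10
binary(1497) = 10111011001

Elias gamma(1497) = '0000000000' + '10111011001' = 000000000010111011001 (21 bits)


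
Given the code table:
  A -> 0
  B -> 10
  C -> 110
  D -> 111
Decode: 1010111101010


Decoding:
10 -> B
10 -> B
111 -> D
10 -> B
10 -> B
10 -> B


Result: BBDBBB


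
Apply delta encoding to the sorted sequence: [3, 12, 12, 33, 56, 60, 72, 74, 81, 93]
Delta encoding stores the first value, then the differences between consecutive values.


First value: 3
Deltas:
  12 - 3 = 9
  12 - 12 = 0
  33 - 12 = 21
  56 - 33 = 23
  60 - 56 = 4
  72 - 60 = 12
  74 - 72 = 2
  81 - 74 = 7
  93 - 81 = 12


Delta encoded: [3, 9, 0, 21, 23, 4, 12, 2, 7, 12]


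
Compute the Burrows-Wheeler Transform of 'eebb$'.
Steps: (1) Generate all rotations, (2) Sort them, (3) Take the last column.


Rotations (sorted):
  0: $eebb -> last char: b
  1: b$eeb -> last char: b
  2: bb$ee -> last char: e
  3: ebb$e -> last char: e
  4: eebb$ -> last char: $


BWT = bbee$


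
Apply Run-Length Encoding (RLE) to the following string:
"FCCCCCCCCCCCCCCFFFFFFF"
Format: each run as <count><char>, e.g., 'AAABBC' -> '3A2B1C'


Scanning runs left to right:
  i=0: run of 'F' x 1 -> '1F'
  i=1: run of 'C' x 14 -> '14C'
  i=15: run of 'F' x 7 -> '7F'

RLE = 1F14C7F


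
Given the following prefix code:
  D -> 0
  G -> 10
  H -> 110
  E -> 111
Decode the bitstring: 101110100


Decoding step by step:
Bits 10 -> G
Bits 111 -> E
Bits 0 -> D
Bits 10 -> G
Bits 0 -> D


Decoded message: GEDGD


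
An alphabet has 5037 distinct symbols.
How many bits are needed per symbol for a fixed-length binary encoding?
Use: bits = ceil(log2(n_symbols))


log2(5037) = 12.2983
Bracket: 2^12 = 4096 < 5037 <= 2^13 = 8192
So ceil(log2(5037)) = 13

bits = ceil(log2(5037)) = ceil(12.2983) = 13 bits


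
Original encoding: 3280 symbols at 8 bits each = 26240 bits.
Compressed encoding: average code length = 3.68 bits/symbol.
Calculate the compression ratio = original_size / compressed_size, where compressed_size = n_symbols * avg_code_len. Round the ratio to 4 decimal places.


original_size = n_symbols * orig_bits = 3280 * 8 = 26240 bits
compressed_size = n_symbols * avg_code_len = 3280 * 3.68 = 12070.4 bits
ratio = original_size / compressed_size = 26240 / 12070.4 = 2.1739

Compression ratio = 2.1739


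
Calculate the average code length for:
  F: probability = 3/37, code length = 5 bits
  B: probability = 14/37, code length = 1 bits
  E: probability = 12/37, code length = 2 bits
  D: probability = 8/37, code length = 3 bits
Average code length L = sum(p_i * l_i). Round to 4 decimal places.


Weighted contributions p_i * l_i:
  F: (3/37) * 5 = 15/37
  B: (14/37) * 1 = 14/37
  E: (12/37) * 2 = 24/37
  D: (8/37) * 3 = 24/37
Sum = (15 + 14 + 24 + 24)/37 = 77/37

L = 77/37 = 2.0811 bits/symbol


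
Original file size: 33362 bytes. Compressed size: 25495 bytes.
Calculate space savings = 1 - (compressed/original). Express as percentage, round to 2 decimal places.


ratio = compressed/original = 25495/33362 = 0.764193
savings = 1 - ratio = 1 - 0.764193 = 0.235807
as a percentage: 0.235807 * 100 = 23.58%

Space savings = 1 - 25495/33362 = 23.58%


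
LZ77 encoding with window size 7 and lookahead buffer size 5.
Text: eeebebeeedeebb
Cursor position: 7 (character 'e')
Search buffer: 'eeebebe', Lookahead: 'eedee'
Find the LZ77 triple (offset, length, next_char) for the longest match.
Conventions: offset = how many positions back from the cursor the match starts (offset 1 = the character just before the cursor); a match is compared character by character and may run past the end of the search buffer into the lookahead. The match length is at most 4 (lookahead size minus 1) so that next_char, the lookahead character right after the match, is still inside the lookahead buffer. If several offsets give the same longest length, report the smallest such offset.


Try each offset into the search buffer:
  offset=1 (pos 6, char 'e'): match length 2
  offset=2 (pos 5, char 'b'): match length 0
  offset=3 (pos 4, char 'e'): match length 1
  offset=4 (pos 3, char 'b'): match length 0
  offset=5 (pos 2, char 'e'): match length 1
  offset=6 (pos 1, char 'e'): match length 2
  offset=7 (pos 0, char 'e'): match length 2
Longest match has length 2, found at offsets 1, 6, 7; take the smallest, offset 1.
next_char = character at position 7 + 2 = 9 -> 'd'

Best match: offset=1, length=2 (matching 'ee' starting at position 6)
LZ77 triple: (1, 2, 'd')


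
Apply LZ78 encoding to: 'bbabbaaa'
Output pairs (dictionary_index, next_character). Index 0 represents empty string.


LZ78 encoding steps:
Dictionary: {0: ''}
Step 1: w='' (idx 0), next='b' -> output (0, 'b'), add 'b' as idx 1
Step 2: w='b' (idx 1), next='a' -> output (1, 'a'), add 'ba' as idx 2
Step 3: w='b' (idx 1), next='b' -> output (1, 'b'), add 'bb' as idx 3
Step 4: w='' (idx 0), next='a' -> output (0, 'a'), add 'a' as idx 4
Step 5: w='a' (idx 4), next='a' -> output (4, 'a'), add 'aa' as idx 5


Encoded: [(0, 'b'), (1, 'a'), (1, 'b'), (0, 'a'), (4, 'a')]


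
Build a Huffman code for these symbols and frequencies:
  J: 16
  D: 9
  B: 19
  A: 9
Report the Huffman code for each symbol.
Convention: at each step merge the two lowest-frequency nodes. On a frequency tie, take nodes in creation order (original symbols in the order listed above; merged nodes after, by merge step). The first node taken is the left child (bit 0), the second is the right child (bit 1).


Huffman tree construction:
Step 1: Merge D(9) + A(9) = 18
Step 2: Merge J(16) + (D+A)(18) = 34
Step 3: Merge B(19) + (J+(D+A))(34) = 53
Read each symbol's code off the tree from the root (left child = 0, right child = 1).

Codes:
  J: 10 (length 2)
  D: 110 (length 3)
  B: 0 (length 1)
  A: 111 (length 3)
Average code length: 105/53 = 1.9811 bits/symbol


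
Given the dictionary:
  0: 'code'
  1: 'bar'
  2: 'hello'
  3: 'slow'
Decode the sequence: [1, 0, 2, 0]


Look up each index in the dictionary:
  1 -> 'bar'
  0 -> 'code'
  2 -> 'hello'
  0 -> 'code'

Decoded: "bar code hello code"


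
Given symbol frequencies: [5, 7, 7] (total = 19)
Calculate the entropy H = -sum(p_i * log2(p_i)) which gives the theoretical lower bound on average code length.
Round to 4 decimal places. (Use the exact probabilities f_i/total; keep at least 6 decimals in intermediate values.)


Per-symbol terms -p_i * log2(p_i) with p_i = f_i/19:
  p = 5/19 = 0.263158: log2(p) = -1.925999, -p*log2(p) = 0.506842
  p = 7/19 = 0.368421: log2(p) = -1.440573, -p*log2(p) = 0.530737
  p = 7/19 = 0.368421: log2(p) = -1.440573, -p*log2(p) = 0.530737
H = 0.506842 + 0.530737 + 0.530737 = 1.568316

H = 1.5683 bits/symbol


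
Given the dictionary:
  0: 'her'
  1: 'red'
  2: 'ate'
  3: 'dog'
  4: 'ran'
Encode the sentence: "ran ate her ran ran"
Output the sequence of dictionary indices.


Look up each word in the dictionary:
  'ran' -> 4
  'ate' -> 2
  'her' -> 0
  'ran' -> 4
  'ran' -> 4

Encoded: [4, 2, 0, 4, 4]


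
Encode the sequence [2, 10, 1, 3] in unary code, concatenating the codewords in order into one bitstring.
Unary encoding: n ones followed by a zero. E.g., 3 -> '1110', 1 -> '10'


Encode each number as n ones followed by a terminating 0:
  2 -> 110 (3 bits)
  10 -> 11111111110 (11 bits)
  1 -> 10 (2 bits)
  3 -> 1110 (4 bits)
Total length = 3 + 11 + 2 + 4 = 20 bits.

Unary([2, 10, 1, 3]) = 11011111111110101110 (20 bits)


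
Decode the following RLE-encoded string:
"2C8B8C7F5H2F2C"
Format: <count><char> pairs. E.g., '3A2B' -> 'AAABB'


Expanding each <count><char> pair:
  2C -> 'CC'
  8B -> 'BBBBBBBB'
  8C -> 'CCCCCCCC'
  7F -> 'FFFFFFF'
  5H -> 'HHHHH'
  2F -> 'FF'
  2C -> 'CC'

Decoded = CCBBBBBBBBCCCCCCCCFFFFFFFHHHHHFFCC


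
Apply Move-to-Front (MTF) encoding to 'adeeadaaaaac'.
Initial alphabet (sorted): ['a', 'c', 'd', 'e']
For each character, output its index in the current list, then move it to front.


MTF encoding:
'a': index 0 in ['a', 'c', 'd', 'e'] -> ['a', 'c', 'd', 'e']
'd': index 2 in ['a', 'c', 'd', 'e'] -> ['d', 'a', 'c', 'e']
'e': index 3 in ['d', 'a', 'c', 'e'] -> ['e', 'd', 'a', 'c']
'e': index 0 in ['e', 'd', 'a', 'c'] -> ['e', 'd', 'a', 'c']
'a': index 2 in ['e', 'd', 'a', 'c'] -> ['a', 'e', 'd', 'c']
'd': index 2 in ['a', 'e', 'd', 'c'] -> ['d', 'a', 'e', 'c']
'a': index 1 in ['d', 'a', 'e', 'c'] -> ['a', 'd', 'e', 'c']
'a': index 0 in ['a', 'd', 'e', 'c'] -> ['a', 'd', 'e', 'c']
'a': index 0 in ['a', 'd', 'e', 'c'] -> ['a', 'd', 'e', 'c']
'a': index 0 in ['a', 'd', 'e', 'c'] -> ['a', 'd', 'e', 'c']
'a': index 0 in ['a', 'd', 'e', 'c'] -> ['a', 'd', 'e', 'c']
'c': index 3 in ['a', 'd', 'e', 'c'] -> ['c', 'a', 'd', 'e']


Output: [0, 2, 3, 0, 2, 2, 1, 0, 0, 0, 0, 3]


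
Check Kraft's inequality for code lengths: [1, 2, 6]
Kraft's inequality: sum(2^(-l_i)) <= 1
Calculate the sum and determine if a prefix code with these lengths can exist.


Sum = 2^(-1) + 2^(-2) + 2^(-6)
    = 0.5 + 0.25 + 0.015625
    = 49/64 = 0.765625
Since 0.765625 <= 1, Kraft's inequality IS satisfied.
A prefix code with these lengths CAN exist.

Kraft sum = 0.765625. Satisfied.


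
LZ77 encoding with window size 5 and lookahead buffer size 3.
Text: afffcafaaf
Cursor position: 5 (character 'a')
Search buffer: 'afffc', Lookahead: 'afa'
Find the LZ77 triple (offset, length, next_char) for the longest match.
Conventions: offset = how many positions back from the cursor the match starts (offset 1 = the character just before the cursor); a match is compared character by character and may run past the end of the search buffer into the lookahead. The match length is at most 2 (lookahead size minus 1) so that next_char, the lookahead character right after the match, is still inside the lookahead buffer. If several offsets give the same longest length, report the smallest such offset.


Try each offset into the search buffer:
  offset=1 (pos 4, char 'c'): match length 0
  offset=2 (pos 3, char 'f'): match length 0
  offset=3 (pos 2, char 'f'): match length 0
  offset=4 (pos 1, char 'f'): match length 0
  offset=5 (pos 0, char 'a'): match length 2
Longest match has length 2 at offset 5.
next_char = character at position 5 + 2 = 7 -> 'a'

Best match: offset=5, length=2 (matching 'af' starting at position 0)
LZ77 triple: (5, 2, 'a')


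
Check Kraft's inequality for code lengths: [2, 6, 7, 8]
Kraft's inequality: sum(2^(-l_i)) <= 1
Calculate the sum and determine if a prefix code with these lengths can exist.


Sum = 2^(-2) + 2^(-6) + 2^(-7) + 2^(-8)
    = 0.25 + 0.015625 + 0.0078125 + 0.00390625
    = 71/256 = 0.27734375
Since 0.27734375 <= 1, Kraft's inequality IS satisfied.
A prefix code with these lengths CAN exist.

Kraft sum = 0.27734375. Satisfied.


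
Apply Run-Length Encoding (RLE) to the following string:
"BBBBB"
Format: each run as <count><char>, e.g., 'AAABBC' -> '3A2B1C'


Scanning runs left to right:
  i=0: run of 'B' x 5 -> '5B'

RLE = 5B


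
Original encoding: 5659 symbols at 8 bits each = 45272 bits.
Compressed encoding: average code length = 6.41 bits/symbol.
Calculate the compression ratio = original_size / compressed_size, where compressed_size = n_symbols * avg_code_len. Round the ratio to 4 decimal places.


original_size = n_symbols * orig_bits = 5659 * 8 = 45272 bits
compressed_size = n_symbols * avg_code_len = 5659 * 6.41 = 36274.19 bits
ratio = original_size / compressed_size = 45272 / 36274.19 = 1.248

Compression ratio = 1.248


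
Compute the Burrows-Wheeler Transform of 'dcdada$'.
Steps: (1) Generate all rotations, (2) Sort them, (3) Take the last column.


Rotations (sorted):
  0: $dcdada -> last char: a
  1: a$dcdad -> last char: d
  2: ada$dcd -> last char: d
  3: cdada$d -> last char: d
  4: da$dcda -> last char: a
  5: dada$dc -> last char: c
  6: dcdada$ -> last char: $


BWT = adddac$


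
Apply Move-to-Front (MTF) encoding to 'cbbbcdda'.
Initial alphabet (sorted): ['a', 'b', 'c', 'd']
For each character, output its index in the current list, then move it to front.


MTF encoding:
'c': index 2 in ['a', 'b', 'c', 'd'] -> ['c', 'a', 'b', 'd']
'b': index 2 in ['c', 'a', 'b', 'd'] -> ['b', 'c', 'a', 'd']
'b': index 0 in ['b', 'c', 'a', 'd'] -> ['b', 'c', 'a', 'd']
'b': index 0 in ['b', 'c', 'a', 'd'] -> ['b', 'c', 'a', 'd']
'c': index 1 in ['b', 'c', 'a', 'd'] -> ['c', 'b', 'a', 'd']
'd': index 3 in ['c', 'b', 'a', 'd'] -> ['d', 'c', 'b', 'a']
'd': index 0 in ['d', 'c', 'b', 'a'] -> ['d', 'c', 'b', 'a']
'a': index 3 in ['d', 'c', 'b', 'a'] -> ['a', 'd', 'c', 'b']


Output: [2, 2, 0, 0, 1, 3, 0, 3]


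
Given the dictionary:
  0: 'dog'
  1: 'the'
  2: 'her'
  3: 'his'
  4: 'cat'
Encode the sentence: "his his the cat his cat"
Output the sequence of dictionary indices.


Look up each word in the dictionary:
  'his' -> 3
  'his' -> 3
  'the' -> 1
  'cat' -> 4
  'his' -> 3
  'cat' -> 4

Encoded: [3, 3, 1, 4, 3, 4]


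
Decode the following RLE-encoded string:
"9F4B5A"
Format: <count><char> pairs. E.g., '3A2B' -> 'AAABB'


Expanding each <count><char> pair:
  9F -> 'FFFFFFFFF'
  4B -> 'BBBB'
  5A -> 'AAAAA'

Decoded = FFFFFFFFFBBBBAAAAA


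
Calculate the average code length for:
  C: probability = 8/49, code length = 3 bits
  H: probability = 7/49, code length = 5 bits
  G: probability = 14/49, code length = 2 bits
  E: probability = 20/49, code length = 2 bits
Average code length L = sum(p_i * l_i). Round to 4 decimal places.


Weighted contributions p_i * l_i:
  C: (8/49) * 3 = 24/49
  H: (7/49) * 5 = 35/49
  G: (14/49) * 2 = 28/49
  E: (20/49) * 2 = 40/49
Sum = (24 + 35 + 28 + 40)/49 = 127/49

L = 127/49 = 2.5918 bits/symbol


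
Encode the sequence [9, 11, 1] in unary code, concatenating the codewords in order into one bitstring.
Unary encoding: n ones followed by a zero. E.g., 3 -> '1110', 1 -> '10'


Encode each number as n ones followed by a terminating 0:
  9 -> 1111111110 (10 bits)
  11 -> 111111111110 (12 bits)
  1 -> 10 (2 bits)
Total length = 10 + 12 + 2 = 24 bits.

Unary([9, 11, 1]) = 111111111011111111111010 (24 bits)


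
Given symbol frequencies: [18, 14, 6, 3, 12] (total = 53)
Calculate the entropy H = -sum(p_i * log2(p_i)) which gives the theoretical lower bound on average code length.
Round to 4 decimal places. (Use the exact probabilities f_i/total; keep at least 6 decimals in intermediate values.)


Per-symbol terms -p_i * log2(p_i) with p_i = f_i/53:
  p = 18/53 = 0.339623: log2(p) = -1.557995, -p*log2(p) = 0.529131
  p = 14/53 = 0.264151: log2(p) = -1.920566, -p*log2(p) = 0.507319
  p = 6/53 = 0.113208: log2(p) = -3.142958, -p*log2(p) = 0.355807
  p = 3/53 = 0.056604: log2(p) = -4.142958, -p*log2(p) = 0.234507
  p = 12/53 = 0.226415: log2(p) = -2.142958, -p*log2(p) = 0.485198
H = 0.529131 + 0.507319 + 0.355807 + 0.234507 + 0.485198 = 2.111962

H = 2.112 bits/symbol


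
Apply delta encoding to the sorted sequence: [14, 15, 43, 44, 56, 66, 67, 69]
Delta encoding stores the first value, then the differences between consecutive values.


First value: 14
Deltas:
  15 - 14 = 1
  43 - 15 = 28
  44 - 43 = 1
  56 - 44 = 12
  66 - 56 = 10
  67 - 66 = 1
  69 - 67 = 2


Delta encoded: [14, 1, 28, 1, 12, 10, 1, 2]


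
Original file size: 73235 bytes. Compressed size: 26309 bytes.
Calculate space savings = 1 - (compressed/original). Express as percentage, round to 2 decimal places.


ratio = compressed/original = 26309/73235 = 0.359241
savings = 1 - ratio = 1 - 0.359241 = 0.640759
as a percentage: 0.640759 * 100 = 64.08%

Space savings = 1 - 26309/73235 = 64.08%


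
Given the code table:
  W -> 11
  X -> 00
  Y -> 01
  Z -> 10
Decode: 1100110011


Decoding:
11 -> W
00 -> X
11 -> W
00 -> X
11 -> W


Result: WXWXW


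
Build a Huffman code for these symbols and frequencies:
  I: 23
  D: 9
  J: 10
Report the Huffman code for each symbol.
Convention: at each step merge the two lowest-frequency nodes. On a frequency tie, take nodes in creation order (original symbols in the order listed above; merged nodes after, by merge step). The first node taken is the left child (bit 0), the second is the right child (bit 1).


Huffman tree construction:
Step 1: Merge D(9) + J(10) = 19
Step 2: Merge (D+J)(19) + I(23) = 42
Read each symbol's code off the tree from the root (left child = 0, right child = 1).

Codes:
  I: 1 (length 1)
  D: 00 (length 2)
  J: 01 (length 2)
Average code length: 61/42 = 1.4524 bits/symbol


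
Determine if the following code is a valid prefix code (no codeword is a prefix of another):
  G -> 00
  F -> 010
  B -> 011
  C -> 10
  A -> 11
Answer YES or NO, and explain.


Checking each pair (does one codeword prefix another?):
  G='00' vs F='010': no prefix
  G='00' vs B='011': no prefix
  G='00' vs C='10': no prefix
  G='00' vs A='11': no prefix
  F='010' vs G='00': no prefix
  F='010' vs B='011': no prefix
  F='010' vs C='10': no prefix
  F='010' vs A='11': no prefix
  B='011' vs G='00': no prefix
  B='011' vs F='010': no prefix
  B='011' vs C='10': no prefix
  B='011' vs A='11': no prefix
  C='10' vs G='00': no prefix
  C='10' vs F='010': no prefix
  C='10' vs B='011': no prefix
  C='10' vs A='11': no prefix
  A='11' vs G='00': no prefix
  A='11' vs F='010': no prefix
  A='11' vs B='011': no prefix
  A='11' vs C='10': no prefix
No violation found over all pairs.

YES -- this is a valid prefix code. No codeword is a prefix of any other codeword.


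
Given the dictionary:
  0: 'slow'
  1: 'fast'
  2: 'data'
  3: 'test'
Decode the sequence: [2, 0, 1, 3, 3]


Look up each index in the dictionary:
  2 -> 'data'
  0 -> 'slow'
  1 -> 'fast'
  3 -> 'test'
  3 -> 'test'

Decoded: "data slow fast test test"


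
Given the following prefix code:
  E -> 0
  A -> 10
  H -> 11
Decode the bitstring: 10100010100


Decoding step by step:
Bits 10 -> A
Bits 10 -> A
Bits 0 -> E
Bits 0 -> E
Bits 10 -> A
Bits 10 -> A
Bits 0 -> E


Decoded message: AAEEAAE


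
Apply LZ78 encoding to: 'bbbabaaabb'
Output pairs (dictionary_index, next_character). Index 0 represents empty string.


LZ78 encoding steps:
Dictionary: {0: ''}
Step 1: w='' (idx 0), next='b' -> output (0, 'b'), add 'b' as idx 1
Step 2: w='b' (idx 1), next='b' -> output (1, 'b'), add 'bb' as idx 2
Step 3: w='' (idx 0), next='a' -> output (0, 'a'), add 'a' as idx 3
Step 4: w='b' (idx 1), next='a' -> output (1, 'a'), add 'ba' as idx 4
Step 5: w='a' (idx 3), next='a' -> output (3, 'a'), add 'aa' as idx 5
Step 6: w='bb' (idx 2), end of input -> output (2, '')


Encoded: [(0, 'b'), (1, 'b'), (0, 'a'), (1, 'a'), (3, 'a'), (2, '')]


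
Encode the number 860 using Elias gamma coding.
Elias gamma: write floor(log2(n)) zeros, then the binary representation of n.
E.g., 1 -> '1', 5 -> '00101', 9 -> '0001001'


num_bits = floor(log2(860)) + 1 = 10
leading_zeros = num_bits - 1 = 9
binary(860) = 1101011100

Elias gamma(860) = '000000000' + '1101011100' = 0000000001101011100 (19 bits)


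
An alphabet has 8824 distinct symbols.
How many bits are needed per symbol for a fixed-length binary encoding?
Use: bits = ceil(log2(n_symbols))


log2(8824) = 13.1072
Bracket: 2^13 = 8192 < 8824 <= 2^14 = 16384
So ceil(log2(8824)) = 14

bits = ceil(log2(8824)) = ceil(13.1072) = 14 bits


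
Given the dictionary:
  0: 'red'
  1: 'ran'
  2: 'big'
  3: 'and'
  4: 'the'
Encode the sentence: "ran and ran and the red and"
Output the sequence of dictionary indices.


Look up each word in the dictionary:
  'ran' -> 1
  'and' -> 3
  'ran' -> 1
  'and' -> 3
  'the' -> 4
  'red' -> 0
  'and' -> 3

Encoded: [1, 3, 1, 3, 4, 0, 3]


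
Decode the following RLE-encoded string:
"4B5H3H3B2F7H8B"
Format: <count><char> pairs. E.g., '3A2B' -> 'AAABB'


Expanding each <count><char> pair:
  4B -> 'BBBB'
  5H -> 'HHHHH'
  3H -> 'HHH'
  3B -> 'BBB'
  2F -> 'FF'
  7H -> 'HHHHHHH'
  8B -> 'BBBBBBBB'

Decoded = BBBBHHHHHHHHBBBFFHHHHHHHBBBBBBBB


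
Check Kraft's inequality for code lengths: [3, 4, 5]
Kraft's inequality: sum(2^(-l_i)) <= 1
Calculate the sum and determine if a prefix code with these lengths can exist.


Sum = 2^(-3) + 2^(-4) + 2^(-5)
    = 0.125 + 0.0625 + 0.03125
    = 7/32 = 0.21875
Since 0.21875 <= 1, Kraft's inequality IS satisfied.
A prefix code with these lengths CAN exist.

Kraft sum = 0.21875. Satisfied.


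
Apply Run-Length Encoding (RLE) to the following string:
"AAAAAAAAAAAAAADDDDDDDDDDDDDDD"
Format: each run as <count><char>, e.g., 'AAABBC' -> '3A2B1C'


Scanning runs left to right:
  i=0: run of 'A' x 14 -> '14A'
  i=14: run of 'D' x 15 -> '15D'

RLE = 14A15D


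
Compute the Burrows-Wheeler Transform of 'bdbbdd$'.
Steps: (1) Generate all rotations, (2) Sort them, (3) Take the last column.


Rotations (sorted):
  0: $bdbbdd -> last char: d
  1: bbdd$bd -> last char: d
  2: bdbbdd$ -> last char: $
  3: bdd$bdb -> last char: b
  4: d$bdbbd -> last char: d
  5: dbbdd$b -> last char: b
  6: dd$bdbb -> last char: b


BWT = dd$bdbb


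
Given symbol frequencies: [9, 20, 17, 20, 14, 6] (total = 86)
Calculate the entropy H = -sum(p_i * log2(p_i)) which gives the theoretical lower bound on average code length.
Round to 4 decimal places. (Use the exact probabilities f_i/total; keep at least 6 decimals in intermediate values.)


Per-symbol terms -p_i * log2(p_i) with p_i = f_i/86:
  p = 9/86 = 0.104651: log2(p) = -3.256340, -p*log2(p) = 0.340780
  p = 20/86 = 0.232558: log2(p) = -2.104337, -p*log2(p) = 0.489381
  p = 17/86 = 0.197674: log2(p) = -2.338802, -p*log2(p) = 0.462321
  p = 20/86 = 0.232558: log2(p) = -2.104337, -p*log2(p) = 0.489381
  p = 14/86 = 0.162791: log2(p) = -2.618910, -p*log2(p) = 0.426334
  p = 6/86 = 0.069767: log2(p) = -3.841302, -p*log2(p) = 0.267998
H = 0.340780 + 0.489381 + 0.462321 + 0.489381 + 0.426334 + 0.267998 = 2.476195

H = 2.4762 bits/symbol


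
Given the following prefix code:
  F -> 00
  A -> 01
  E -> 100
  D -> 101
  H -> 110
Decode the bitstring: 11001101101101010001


Decoding step by step:
Bits 110 -> H
Bits 01 -> A
Bits 101 -> D
Bits 101 -> D
Bits 101 -> D
Bits 01 -> A
Bits 00 -> F
Bits 01 -> A


Decoded message: HADDDAFA


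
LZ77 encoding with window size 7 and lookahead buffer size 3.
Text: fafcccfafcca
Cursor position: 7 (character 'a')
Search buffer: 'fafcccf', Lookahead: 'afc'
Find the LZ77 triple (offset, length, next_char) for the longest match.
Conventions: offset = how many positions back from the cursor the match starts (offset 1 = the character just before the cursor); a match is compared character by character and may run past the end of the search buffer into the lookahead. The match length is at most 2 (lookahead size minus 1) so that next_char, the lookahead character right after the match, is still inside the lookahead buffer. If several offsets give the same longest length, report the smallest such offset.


Try each offset into the search buffer:
  offset=1 (pos 6, char 'f'): match length 0
  offset=2 (pos 5, char 'c'): match length 0
  offset=3 (pos 4, char 'c'): match length 0
  offset=4 (pos 3, char 'c'): match length 0
  offset=5 (pos 2, char 'f'): match length 0
  offset=6 (pos 1, char 'a'): match length 2
  offset=7 (pos 0, char 'f'): match length 0
Longest match has length 2 at offset 6.
next_char = character at position 7 + 2 = 9 -> 'c'

Best match: offset=6, length=2 (matching 'af' starting at position 1)
LZ77 triple: (6, 2, 'c')


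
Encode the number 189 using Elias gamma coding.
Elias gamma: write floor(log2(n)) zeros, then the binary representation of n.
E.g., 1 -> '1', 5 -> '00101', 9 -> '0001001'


num_bits = floor(log2(189)) + 1 = 8
leading_zeros = num_bits - 1 = 7
binary(189) = 10111101

Elias gamma(189) = '0000000' + '10111101' = 000000010111101 (15 bits)


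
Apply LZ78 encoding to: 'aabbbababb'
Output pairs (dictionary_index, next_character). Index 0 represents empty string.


LZ78 encoding steps:
Dictionary: {0: ''}
Step 1: w='' (idx 0), next='a' -> output (0, 'a'), add 'a' as idx 1
Step 2: w='a' (idx 1), next='b' -> output (1, 'b'), add 'ab' as idx 2
Step 3: w='' (idx 0), next='b' -> output (0, 'b'), add 'b' as idx 3
Step 4: w='b' (idx 3), next='a' -> output (3, 'a'), add 'ba' as idx 4
Step 5: w='ba' (idx 4), next='b' -> output (4, 'b'), add 'bab' as idx 5
Step 6: w='b' (idx 3), end of input -> output (3, '')


Encoded: [(0, 'a'), (1, 'b'), (0, 'b'), (3, 'a'), (4, 'b'), (3, '')]


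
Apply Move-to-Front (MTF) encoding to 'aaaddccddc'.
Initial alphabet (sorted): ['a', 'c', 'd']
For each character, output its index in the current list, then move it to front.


MTF encoding:
'a': index 0 in ['a', 'c', 'd'] -> ['a', 'c', 'd']
'a': index 0 in ['a', 'c', 'd'] -> ['a', 'c', 'd']
'a': index 0 in ['a', 'c', 'd'] -> ['a', 'c', 'd']
'd': index 2 in ['a', 'c', 'd'] -> ['d', 'a', 'c']
'd': index 0 in ['d', 'a', 'c'] -> ['d', 'a', 'c']
'c': index 2 in ['d', 'a', 'c'] -> ['c', 'd', 'a']
'c': index 0 in ['c', 'd', 'a'] -> ['c', 'd', 'a']
'd': index 1 in ['c', 'd', 'a'] -> ['d', 'c', 'a']
'd': index 0 in ['d', 'c', 'a'] -> ['d', 'c', 'a']
'c': index 1 in ['d', 'c', 'a'] -> ['c', 'd', 'a']


Output: [0, 0, 0, 2, 0, 2, 0, 1, 0, 1]


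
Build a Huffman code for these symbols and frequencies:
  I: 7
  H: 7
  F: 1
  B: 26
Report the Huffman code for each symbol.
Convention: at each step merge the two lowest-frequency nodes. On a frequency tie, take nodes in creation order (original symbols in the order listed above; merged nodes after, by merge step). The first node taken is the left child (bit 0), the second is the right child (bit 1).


Huffman tree construction:
Step 1: Merge F(1) + I(7) = 8
Step 2: Merge H(7) + (F+I)(8) = 15
Step 3: Merge (H+(F+I))(15) + B(26) = 41
Read each symbol's code off the tree from the root (left child = 0, right child = 1).

Codes:
  I: 011 (length 3)
  H: 00 (length 2)
  F: 010 (length 3)
  B: 1 (length 1)
Average code length: 64/41 = 1.5610 bits/symbol


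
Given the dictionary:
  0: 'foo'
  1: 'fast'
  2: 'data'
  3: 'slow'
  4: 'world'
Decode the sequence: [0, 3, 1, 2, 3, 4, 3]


Look up each index in the dictionary:
  0 -> 'foo'
  3 -> 'slow'
  1 -> 'fast'
  2 -> 'data'
  3 -> 'slow'
  4 -> 'world'
  3 -> 'slow'

Decoded: "foo slow fast data slow world slow"


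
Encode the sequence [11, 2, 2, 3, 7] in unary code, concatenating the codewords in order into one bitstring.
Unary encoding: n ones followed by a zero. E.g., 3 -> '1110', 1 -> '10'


Encode each number as n ones followed by a terminating 0:
  11 -> 111111111110 (12 bits)
  2 -> 110 (3 bits)
  2 -> 110 (3 bits)
  3 -> 1110 (4 bits)
  7 -> 11111110 (8 bits)
Total length = 12 + 3 + 3 + 4 + 8 = 30 bits.

Unary([11, 2, 2, 3, 7]) = 111111111110110110111011111110 (30 bits)


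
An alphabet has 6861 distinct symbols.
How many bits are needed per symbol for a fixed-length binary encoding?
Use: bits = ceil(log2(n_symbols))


log2(6861) = 12.7442
Bracket: 2^12 = 4096 < 6861 <= 2^13 = 8192
So ceil(log2(6861)) = 13

bits = ceil(log2(6861)) = ceil(12.7442) = 13 bits


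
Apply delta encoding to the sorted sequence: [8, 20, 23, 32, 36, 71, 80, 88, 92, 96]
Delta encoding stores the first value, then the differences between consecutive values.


First value: 8
Deltas:
  20 - 8 = 12
  23 - 20 = 3
  32 - 23 = 9
  36 - 32 = 4
  71 - 36 = 35
  80 - 71 = 9
  88 - 80 = 8
  92 - 88 = 4
  96 - 92 = 4


Delta encoded: [8, 12, 3, 9, 4, 35, 9, 8, 4, 4]


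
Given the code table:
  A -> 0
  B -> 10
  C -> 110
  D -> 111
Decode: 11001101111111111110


Decoding:
110 -> C
0 -> A
110 -> C
111 -> D
111 -> D
111 -> D
111 -> D
0 -> A


Result: CACDDDDA


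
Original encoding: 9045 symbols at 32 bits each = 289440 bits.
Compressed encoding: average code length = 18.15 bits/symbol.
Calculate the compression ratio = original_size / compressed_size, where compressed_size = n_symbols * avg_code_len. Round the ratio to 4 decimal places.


original_size = n_symbols * orig_bits = 9045 * 32 = 289440 bits
compressed_size = n_symbols * avg_code_len = 9045 * 18.15 = 164166.75 bits
ratio = original_size / compressed_size = 289440 / 164166.75 = 1.7631

Compression ratio = 1.7631


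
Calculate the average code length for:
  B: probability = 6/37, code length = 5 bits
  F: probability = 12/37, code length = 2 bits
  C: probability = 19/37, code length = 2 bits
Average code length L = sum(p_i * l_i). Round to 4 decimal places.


Weighted contributions p_i * l_i:
  B: (6/37) * 5 = 30/37
  F: (12/37) * 2 = 24/37
  C: (19/37) * 2 = 38/37
Sum = (30 + 24 + 38)/37 = 92/37

L = 92/37 = 2.4865 bits/symbol


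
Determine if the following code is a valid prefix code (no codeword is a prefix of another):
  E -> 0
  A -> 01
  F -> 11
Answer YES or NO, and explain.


Checking each pair (does one codeword prefix another?):
  E='0' vs A='01': prefix -- VIOLATION

NO -- this is NOT a valid prefix code. E (0) is a prefix of A (01).


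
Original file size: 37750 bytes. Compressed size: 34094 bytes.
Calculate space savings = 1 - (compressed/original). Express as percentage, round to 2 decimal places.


ratio = compressed/original = 34094/37750 = 0.903152
savings = 1 - ratio = 1 - 0.903152 = 0.096848
as a percentage: 0.096848 * 100 = 9.68%

Space savings = 1 - 34094/37750 = 9.68%


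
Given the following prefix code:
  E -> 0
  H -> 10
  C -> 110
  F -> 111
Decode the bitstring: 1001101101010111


Decoding step by step:
Bits 10 -> H
Bits 0 -> E
Bits 110 -> C
Bits 110 -> C
Bits 10 -> H
Bits 10 -> H
Bits 111 -> F


Decoded message: HECCHHF


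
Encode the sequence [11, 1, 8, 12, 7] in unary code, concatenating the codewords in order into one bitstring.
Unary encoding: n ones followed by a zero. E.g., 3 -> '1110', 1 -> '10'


Encode each number as n ones followed by a terminating 0:
  11 -> 111111111110 (12 bits)
  1 -> 10 (2 bits)
  8 -> 111111110 (9 bits)
  12 -> 1111111111110 (13 bits)
  7 -> 11111110 (8 bits)
Total length = 12 + 2 + 9 + 13 + 8 = 44 bits.

Unary([11, 1, 8, 12, 7]) = 11111111111010111111110111111111111011111110 (44 bits)
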